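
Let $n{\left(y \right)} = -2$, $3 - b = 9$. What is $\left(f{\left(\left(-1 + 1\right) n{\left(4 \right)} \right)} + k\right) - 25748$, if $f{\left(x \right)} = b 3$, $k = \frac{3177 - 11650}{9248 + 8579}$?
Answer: $- \frac{459338955}{17827} \approx -25766.0$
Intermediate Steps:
$b = -6$ ($b = 3 - 9 = -6$)
$k = - \frac{8473}{17827} \approx -0.47529$
$f{\left(x \right)} = -18$ ($f{\left(x \right)} = \left(-6\right) 3 = -18$)
$\left(f{\left(\left(-1 + 1\right) n{\left(4 \right)} \right)} + k\right) - 25748 = \left(-18 - \frac{8473}{17827}\right) - 25748 = - \frac{329359}{17827} - 25748 = - \frac{459338955}{17827}$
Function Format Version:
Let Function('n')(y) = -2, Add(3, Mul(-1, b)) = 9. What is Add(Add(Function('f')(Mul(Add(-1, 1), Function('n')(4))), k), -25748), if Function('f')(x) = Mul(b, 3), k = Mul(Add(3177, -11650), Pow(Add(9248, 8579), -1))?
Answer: Rational(-459338955, 17827) ≈ -25766.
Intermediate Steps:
b = -6 (b = Add(3, Mul(-1, 9)) = Add(3, -9) = -6)
k = Rational(-8473, 17827) (k = Mul(-8473, Pow(17827, -1)) = Mul(-8473, Rational(1, 17827)) = Rational(-8473, 17827) ≈ -0.47529)
Function('f')(x) = -18 (Function('f')(x) = Mul(-6, 3) = -18)
Add(Add(Function('f')(Mul(Add(-1, 1), Function('n')(4))), k), -25748) = Add(Add(-18, Rational(-8473, 17827)), -25748) = Add(Rational(-329359, 17827), -25748) = Rational(-459338955, 17827)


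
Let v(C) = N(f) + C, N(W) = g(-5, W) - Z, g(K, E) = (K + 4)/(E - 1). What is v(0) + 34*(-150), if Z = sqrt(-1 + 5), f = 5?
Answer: -20409/4 ≈ -5102.3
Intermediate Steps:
Z = 2 (Z = sqrt(4) = 2)
g(K, E) = (4 + K)/(-1 + E)
N(W) = -2 - 1/(-1 + W) (N(W) = (4 - 5)/(-1 + W) - 1*2 = -1/(-1 + W) - 2 = -2 - 1/(-1 + W))
v(C) = -9/4 + C (v(C) = (1 - 2*5)/(-1 + 5) + C = (1 - 10)/4 + C = (1/4)*(-9) + C = -9/4 + C)
v(0) + 34*(-150) = (-9/4 + 0) + 34*(-150) = -9/4 - 5100 = -20409/4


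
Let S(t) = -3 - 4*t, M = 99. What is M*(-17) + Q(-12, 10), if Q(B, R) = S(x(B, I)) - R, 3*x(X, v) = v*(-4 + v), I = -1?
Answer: -5108/3 ≈ -1702.7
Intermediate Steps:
x(X, v) = v*(-4 + v)/3 (x(X, v) = (v*(-4 + v))/3 = v*(-4 + v)/3)
S(t) = -3 - 4*t
Q(B, R) = -29/3 - R (Q(B, R) = (-3 - 4*(-1)*(-4 - 1)/3) - R = (-3 - 4*(-1)*(-5)/3) - R = (-3 - 4*5/3) - R = (-3 - 20/3) - R = -29/3 - R)
M*(-17) + Q(-12, 10) = 99*(-17) + (-29/3 - 1*10) = -1683 + (-29/3 - 10) = -1683 - 59/3 = -5108/3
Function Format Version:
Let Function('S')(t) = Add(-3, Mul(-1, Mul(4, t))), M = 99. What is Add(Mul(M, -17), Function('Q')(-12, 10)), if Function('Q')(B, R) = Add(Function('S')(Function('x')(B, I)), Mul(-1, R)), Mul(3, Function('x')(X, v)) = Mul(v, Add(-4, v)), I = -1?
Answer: Rational(-5108, 3) ≈ -1702.7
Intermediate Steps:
Function('x')(X, v) = Mul(Rational(1, 3), v, Add(-4, v)) (Function('x')(X, v) = Mul(Rational(1, 3), Mul(v, Add(-4, v))) = Mul(Rational(1, 3), v, Add(-4, v)))
Function('S')(t) = Add(-3, Mul(-4, t))
Function('Q')(B, R) = Add(Rational(-29, 3), Mul(-1, R)) (Function('Q')(B, R) = Add(Add(-3, Mul(-4, Mul(Rational(1, 3), -1, Add(-4, -1)))), Mul(-1, R)) = Add(Add(-3, Mul(-4, Mul(Rational(1, 3), -1, -5))), Mul(-1, R)) = Add(Add(-3, Mul(-4, Rational(5, 3))), Mul(-1, R)) = Add(Add(-3, Rational(-20, 3)), Mul(-1, R)) = Add(Rational(-29, 3), Mul(-1, R)))
Add(Mul(M, -17), Function('Q')(-12, 10)) = Add(Mul(99, -17), Add(Rational(-29, 3), Mul(-1, 10))) = Add(-1683, Add(Rational(-29, 3), -10)) = Add(-1683, Rational(-59, 3)) = Rational(-5108, 3)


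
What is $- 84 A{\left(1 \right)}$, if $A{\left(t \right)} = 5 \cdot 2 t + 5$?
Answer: $-1260$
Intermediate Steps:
$A{\left(t \right)} = 5 + 10 t$ ($A{\left(t \right)} = 10 t + 5 = 5 + 10 t$)
$- 84 A{\left(1 \right)} = - 84 \left(5 + 10 \cdot 1\right) = - 84 \left(5 + 10\right) = \left(-84\right) 15 = -1260$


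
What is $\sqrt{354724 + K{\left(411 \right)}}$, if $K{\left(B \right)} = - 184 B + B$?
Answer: $\sqrt{279511} \approx 528.69$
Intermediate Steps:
$K{\left(B \right)} = - 183 B$
$\sqrt{354724 + K{\left(411 \right)}} = \sqrt{354724 - 75213} = \sqrt{279511}$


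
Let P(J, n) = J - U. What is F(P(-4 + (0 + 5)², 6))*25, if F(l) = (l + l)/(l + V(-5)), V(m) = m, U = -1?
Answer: 1100/17 ≈ 64.706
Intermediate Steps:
P(J, n) = 1 + J (P(J, n) = J - 1*(-1) = J + 1 = 1 + J)
F(l) = 2*l/(-5 + l) (F(l) = (l + l)/(l - 5) = (2*l)/(-5 + l) = 2*l/(-5 + l))
F(P(-4 + (0 + 5)², 6))*25 = (2*(1 + (-4 + (0 + 5)²))/(-5 + (1 + (-4 + (0 + 5)²))))*25 = (2*(1 + (-4 + 5²))/(-5 + (1 + (-4 + 5²))))*25 = (2*(1 + (-4 + 25))/(-5 + (1 + (-4 + 25))))*25 = (2*(1 + 21)/(-5 + (1 + 21)))*25 = (2*22/(-5 + 22))*25 = (2*22/17)*25 = (2*22*(1/17))*25 = (44/17)*25 = 1100/17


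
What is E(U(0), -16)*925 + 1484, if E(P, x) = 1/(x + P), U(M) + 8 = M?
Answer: 34691/24 ≈ 1445.5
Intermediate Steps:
U(M) = -8 + M
E(P, x) = 1/(P + x)
E(U(0), -16)*925 + 1484 = 925/((-8 + 0) - 16) + 1484 = 925/(-8 - 16) + 1484 = 925/(-24) + 1484 = -1/24*925 + 1484 = -925/24 + 1484 = 34691/24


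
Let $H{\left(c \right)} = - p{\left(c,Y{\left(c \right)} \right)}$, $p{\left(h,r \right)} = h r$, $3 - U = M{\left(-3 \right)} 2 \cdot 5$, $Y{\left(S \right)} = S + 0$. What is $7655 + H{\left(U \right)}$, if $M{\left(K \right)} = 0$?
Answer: $7646$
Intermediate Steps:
$Y{\left(S \right)} = S$
$U = 3$ ($U = 3 - 0 \cdot 2 \cdot 5 = 3 - 0 \cdot 5 = 3 - 0 = 3 + 0 = 3$)
$H{\left(c \right)} = - c^{2}$ ($H{\left(c \right)} = - c c = - c^{2}$)
$7655 + H{\left(U \right)} = 7655 - 3^{2} = 7655 - 9 = 7646$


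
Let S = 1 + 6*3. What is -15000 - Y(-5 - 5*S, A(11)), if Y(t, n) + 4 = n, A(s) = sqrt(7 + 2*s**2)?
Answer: -14996 - sqrt(249) ≈ -15012.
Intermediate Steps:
S = 19 (S = 1 + 18 = 19)
Y(t, n) = -4 + n
-15000 - Y(-5 - 5*S, A(11)) = -15000 - (-4 + sqrt(7 + 2*11**2)) = -15000 - (-4 + sqrt(7 + 2*121)) = -15000 - (-4 + sqrt(7 + 242)) = -15000 - (-4 + sqrt(249)) = -15000 + (4 - sqrt(249)) = -14996 - sqrt(249)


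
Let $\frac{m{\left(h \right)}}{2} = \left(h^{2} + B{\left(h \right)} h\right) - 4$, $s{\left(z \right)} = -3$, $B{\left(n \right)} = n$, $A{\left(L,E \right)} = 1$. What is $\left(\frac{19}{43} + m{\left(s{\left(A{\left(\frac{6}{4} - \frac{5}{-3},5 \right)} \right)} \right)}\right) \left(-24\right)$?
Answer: $- \frac{29352}{43} \approx -682.6$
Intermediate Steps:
$m{\left(h \right)} = -8 + 4 h^{2}$ ($m{\left(h \right)} = 2 \left(\left(h^{2} + h h\right) - 4\right) = 2 \left(\left(h^{2} + h^{2}\right) - 4\right) = 2 \left(2 h^{2} - 4\right) = 2 \left(-4 + 2 h^{2}\right) = -8 + 4 h^{2}$)
$\left(\frac{19}{43} + m{\left(s{\left(A{\left(\frac{6}{4} - \frac{5}{-3},5 \right)} \right)} \right)}\right) \left(-24\right) = \left(\frac{19}{43} - \left(8 - 4 \left(-3\right)^{2}\right)\right) \left(-24\right) = \left(19 \cdot \frac{1}{43} + \left(-8 + 4 \cdot 9\right)\right) \left(-24\right) = \left(\frac{19}{43} + \left(-8 + 36\right)\right) \left(-24\right) = \left(\frac{19}{43} + 28\right) \left(-24\right) = \frac{1223}{43} \left(-24\right) = - \frac{29352}{43}$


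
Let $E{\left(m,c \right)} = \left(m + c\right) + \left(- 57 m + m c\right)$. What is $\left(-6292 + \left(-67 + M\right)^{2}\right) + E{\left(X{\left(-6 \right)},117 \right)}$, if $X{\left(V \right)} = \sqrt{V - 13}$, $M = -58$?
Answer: $9450 + 61 i \sqrt{19} \approx 9450.0 + 265.89 i$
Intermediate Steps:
$X{\left(V \right)} = \sqrt{-13 + V}$
$E{\left(m,c \right)} = c - 56 m + c m$ ($E{\left(m,c \right)} = \left(c + m\right) + \left(- 57 m + c m\right) = c - 56 m + c m$)
$\left(-6292 + \left(-67 + M\right)^{2}\right) + E{\left(X{\left(-6 \right)},117 \right)} = \left(-6292 + \left(-67 - 58\right)^{2}\right) + \left(117 - 56 \sqrt{-13 - 6} + 117 \sqrt{-13 - 6}\right) = \left(-6292 + \left(-125\right)^{2}\right) + \left(117 - 56 \sqrt{-19} + 117 \sqrt{-19}\right) = \left(-6292 + 15625\right) + \left(117 - 56 i \sqrt{19} + 117 i \sqrt{19}\right) = 9333 + \left(117 - 56 i \sqrt{19} + 117 i \sqrt{19}\right) = 9333 + \left(117 + 61 i \sqrt{19}\right) = 9450 + 61 i \sqrt{19}$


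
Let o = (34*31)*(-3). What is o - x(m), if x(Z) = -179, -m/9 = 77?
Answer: -2983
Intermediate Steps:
m = -693 (m = -9*77 = -693)
o = -3162 (o = 1054*(-3) = -3162)
o - x(m) = -3162 - 1*(-179) = -3162 + 179 = -2983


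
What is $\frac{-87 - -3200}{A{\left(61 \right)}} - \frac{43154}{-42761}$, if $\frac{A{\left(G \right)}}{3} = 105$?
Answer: $\frac{146708503}{13469715} \approx 10.892$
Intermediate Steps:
$A{\left(G \right)} = 315$ ($A{\left(G \right)} = 3 \cdot 105 = 315$)
$\frac{-87 - -3200}{A{\left(61 \right)}} - \frac{43154}{-42761} = \frac{-87 - -3200}{315} - \frac{43154}{-42761} = \left(-87 + 3200\right) \frac{1}{315} - - \frac{43154}{42761} = 3113 \cdot \frac{1}{315} + \frac{43154}{42761} = \frac{3113}{315} + \frac{43154}{42761} = \frac{146708503}{13469715}$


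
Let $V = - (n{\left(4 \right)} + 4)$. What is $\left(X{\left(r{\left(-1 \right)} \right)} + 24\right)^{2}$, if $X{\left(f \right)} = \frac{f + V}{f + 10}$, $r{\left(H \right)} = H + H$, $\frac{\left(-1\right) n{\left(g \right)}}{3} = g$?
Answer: $\frac{9801}{16} \approx 612.56$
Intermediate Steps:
$n{\left(g \right)} = - 3 g$
$r{\left(H \right)} = 2 H$
$V = 8$ ($V = - (\left(-3\right) 4 + 4) = - (-12 + 4) = \left(-1\right) \left(-8\right) = 8$)
$X{\left(f \right)} = \frac{8 + f}{10 + f}$ ($X{\left(f \right)} = \frac{f + 8}{f + 10} = \frac{8 + f}{10 + f}$)
$\left(X{\left(r{\left(-1 \right)} \right)} + 24\right)^{2} = \left(\frac{8 + 2 \left(-1\right)}{10 + 2 \left(-1\right)} + 24\right)^{2} = \left(\frac{8 - 2}{10 - 2} + 24\right)^{2} = \left(\frac{1}{8} \cdot 6 + 24\right)^{2} = \left(\frac{3}{4} + 24\right)^{2} = \left(\frac{99}{4}\right)^{2} = \frac{9801}{16}$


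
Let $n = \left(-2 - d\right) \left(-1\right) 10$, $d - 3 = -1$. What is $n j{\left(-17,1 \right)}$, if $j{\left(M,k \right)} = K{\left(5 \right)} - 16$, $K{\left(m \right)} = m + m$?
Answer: $-240$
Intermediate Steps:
$d = 2$ ($d = 3 - 1 = 2$)
$K{\left(m \right)} = 2 m$
$j{\left(M,k \right)} = -6$ ($j{\left(M,k \right)} = 2 \cdot 5 - 16 = 10 - 16 = -6$)
$n = 40$ ($n = \left(-2 - 2\right) \left(-1\right) 10 = \left(-4\right) \left(-1\right) 10 = 4 \cdot 10 = 40$)
$n j{\left(-17,1 \right)} = 40 \left(-6\right) = -240$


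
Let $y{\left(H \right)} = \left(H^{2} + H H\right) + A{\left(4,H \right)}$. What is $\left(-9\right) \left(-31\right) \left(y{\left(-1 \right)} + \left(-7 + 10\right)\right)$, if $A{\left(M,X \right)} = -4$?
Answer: $279$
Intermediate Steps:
$y{\left(H \right)} = -4 + 2 H^{2}$ ($y{\left(H \right)} = \left(H^{2} + H H\right) - 4 = \left(H^{2} + H^{2}\right) - 4 = 2 H^{2} - 4 = -4 + 2 H^{2}$)
$\left(-9\right) \left(-31\right) \left(y{\left(-1 \right)} + \left(-7 + 10\right)\right) = \left(-9\right) \left(-31\right) \left(\left(-4 + 2 \left(-1\right)^{2}\right) + \left(-7 + 10\right)\right) = 279 \left(\left(-4 + 2 \cdot 1\right) + 3\right) = 279 \left(\left(-4 + 2\right) + 3\right) = 279 \left(-2 + 3\right) = 279 \cdot 1 = 279$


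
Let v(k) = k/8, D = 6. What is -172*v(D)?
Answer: -129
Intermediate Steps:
v(k) = k/8 (v(k) = k*(1/8) = k/8)
-172*v(D) = -43*6/2 = -172*3/4 = -129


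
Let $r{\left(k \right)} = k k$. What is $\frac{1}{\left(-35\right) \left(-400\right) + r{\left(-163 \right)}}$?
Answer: $\frac{1}{40569} \approx 2.4649 \cdot 10^{-5}$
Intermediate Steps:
$r{\left(k \right)} = k^{2}$
$\frac{1}{\left(-35\right) \left(-400\right) + r{\left(-163 \right)}} = \frac{1}{\left(-35\right) \left(-400\right) + \left(-163\right)^{2}} = \frac{1}{14000 + 26569} = \frac{1}{40569}$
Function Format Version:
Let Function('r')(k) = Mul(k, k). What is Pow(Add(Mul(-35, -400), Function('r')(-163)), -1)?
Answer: Rational(1, 40569) ≈ 2.4649e-5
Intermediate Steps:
Function('r')(k) = Pow(k, 2)
Pow(Add(Mul(-35, -400), Function('r')(-163)), -1) = Pow(Add(Mul(-35, -400), Pow(-163, 2)), -1) = Pow(Add(14000, 26569), -1) = Pow(40569, -1) = Rational(1, 40569)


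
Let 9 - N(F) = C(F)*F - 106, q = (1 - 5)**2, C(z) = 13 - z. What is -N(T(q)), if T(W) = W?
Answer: -163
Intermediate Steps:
q = 16 (q = (-4)**2 = 16)
N(F) = 115 - F*(13 - F) (N(F) = 9 - ((13 - F)*F - 106) = 9 - (F*(13 - F) - 106) = 9 - (-106 + F*(13 - F)) = 9 + (106 - F*(13 - F)) = 115 - F*(13 - F))
-N(T(q)) = -(115 + 16*(-13 + 16)) = -(115 + 16*3) = -(115 + 48) = -1*163 = -163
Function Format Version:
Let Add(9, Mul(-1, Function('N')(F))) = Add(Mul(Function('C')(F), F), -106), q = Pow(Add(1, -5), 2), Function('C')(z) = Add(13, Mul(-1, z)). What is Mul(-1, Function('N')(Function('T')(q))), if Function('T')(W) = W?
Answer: -163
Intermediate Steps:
q = 16 (q = Pow(-4, 2) = 16)
Function('N')(F) = Add(115, Mul(-1, F, Add(13, Mul(-1, F)))) (Function('N')(F) = Add(9, Mul(-1, Add(Mul(Add(13, Mul(-1, F)), F), -106))) = Add(9, Mul(-1, Add(Mul(F, Add(13, Mul(-1, F))), -106))) = Add(9, Mul(-1, Add(-106, Mul(F, Add(13, Mul(-1, F)))))) = Add(9, Add(106, Mul(-1, F, Add(13, Mul(-1, F))))) = Add(115, Mul(-1, F, Add(13, Mul(-1, F)))))
Mul(-1, Function('N')(Function('T')(q))) = Mul(-1, Add(115, Mul(16, Add(-13, 16)))) = Mul(-1, Add(115, Mul(16, 3))) = Mul(-1, Add(115, 48)) = Mul(-1, 163) = -163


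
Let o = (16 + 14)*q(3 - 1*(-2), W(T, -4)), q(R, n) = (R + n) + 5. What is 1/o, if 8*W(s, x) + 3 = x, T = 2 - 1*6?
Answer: 4/1095 ≈ 0.0036530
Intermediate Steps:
T = -4 (T = 2 - 6 = -4)
W(s, x) = -3/8 + x/8
q(R, n) = 5 + R + n
o = 1095/4 (o = (16 + 14)*(5 + (3 - 1*(-2)) + (-3/8 + (1/8)*(-4))) = 30*(5 + (3 + 2) + (-3/8 - 1/2)) = 30*(5 + 5 - 7/8) = 30*(73/8) = 1095/4 ≈ 273.75)
1/o = 1/(1095/4) = 4/1095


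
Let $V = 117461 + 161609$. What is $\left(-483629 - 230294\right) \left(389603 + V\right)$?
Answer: $-477381034179$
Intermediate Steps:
$V = 279070$
$\left(-483629 - 230294\right) \left(389603 + V\right) = \left(-483629 - 230294\right) \left(389603 + 279070\right) = \left(-713923\right) 668673 = -477381034179$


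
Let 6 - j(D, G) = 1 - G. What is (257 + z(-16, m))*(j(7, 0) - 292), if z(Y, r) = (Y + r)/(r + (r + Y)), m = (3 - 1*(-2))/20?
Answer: -4591139/62 ≈ -74051.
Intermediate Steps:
j(D, G) = 5 + G (j(D, G) = 6 - (1 - G) = 6 + (-1 + G) = 5 + G)
m = ¼ (m = (3 + 2)*(1/20) = 5*(1/20) = ¼ ≈ 0.25000)
z(Y, r) = (Y + r)/(Y + 2*r) (z(Y, r) = (Y + r)/(r + (Y + r)) = (Y + r)/(Y + 2*r))
(257 + z(-16, m))*(j(7, 0) - 292) = (257 + (-16 + ¼)/(-16 + 2*(¼)))*((5 + 0) - 292) = (257 - 63/4/(-16 + ½))*(5 - 292) = (257 - 63/4/(-31/2))*(-287) = (257 - 2/31*(-63/4))*(-287) = (257 + 63/62)*(-287) = (15997/62)*(-287) = -4591139/62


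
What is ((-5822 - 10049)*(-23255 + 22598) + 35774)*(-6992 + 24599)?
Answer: 184222410747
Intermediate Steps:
((-5822 - 10049)*(-23255 + 22598) + 35774)*(-6992 + 24599) = (-15871*(-657) + 35774)*17607 = (10427247 + 35774)*17607 = 10463021*17607 = 184222410747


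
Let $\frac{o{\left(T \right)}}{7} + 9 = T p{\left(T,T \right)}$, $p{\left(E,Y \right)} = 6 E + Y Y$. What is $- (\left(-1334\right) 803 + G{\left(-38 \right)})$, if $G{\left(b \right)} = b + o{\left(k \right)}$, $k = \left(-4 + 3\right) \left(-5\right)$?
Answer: $1069378$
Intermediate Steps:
$p{\left(E,Y \right)} = Y^{2} + 6 E$ ($p{\left(E,Y \right)} = 6 E + Y^{2} = Y^{2} + 6 E$)
$k = 5$ ($k = \left(-1\right) \left(-5\right) = 5$)
$o{\left(T \right)} = -63 + 7 T \left(T^{2} + 6 T\right)$
$G{\left(b \right)} = 1862 + b$ ($G{\left(b \right)} = b - \left(63 - 7 \cdot 5^{2} \left(6 + 5\right)\right) = b - \left(63 - 1925\right) = b + \left(-63 + 1925\right) = b + 1862 = 1862 + b$)
$- (\left(-1334\right) 803 + G{\left(-38 \right)}) = - (\left(-1334\right) 803 + \left(1862 - 38\right)) = - (-1071202 + 1824) = \left(-1\right) \left(-1069378\right) = 1069378$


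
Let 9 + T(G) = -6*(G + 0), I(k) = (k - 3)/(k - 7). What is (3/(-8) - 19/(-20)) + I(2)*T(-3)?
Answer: 19/8 ≈ 2.3750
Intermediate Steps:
I(k) = (-3 + k)/(-7 + k)
T(G) = -9 - 6*G (T(G) = -9 - 6*(G + 0) = -9 - 6*G)
(3/(-8) - 19/(-20)) + I(2)*T(-3) = (3/(-8) - 19/(-20)) + ((-3 + 2)/(-7 + 2))*(-9 - 6*(-3)) = (3*(-1/8) - 19*(-1/20)) + (-1/(-5))*(-9 + 18) = (-3/8 + 19/20) - 1/5*(-1)*9 = 23/40 + (1/5)*9 = 23/40 + 9/5 = 19/8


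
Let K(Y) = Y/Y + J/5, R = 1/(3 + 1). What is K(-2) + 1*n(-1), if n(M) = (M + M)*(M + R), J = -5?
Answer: 3/2 ≈ 1.5000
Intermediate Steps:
R = 1/4 ≈ 0.25000
n(M) = 2*M*(1/4 + M) (n(M) = (M + M)*(M + 1/4) = (2*M)*(1/4 + M) = 2*M*(1/4 + M))
K(Y) = 0 (K(Y) = Y/Y - 5/5 = 1 - 5*1/5 = 1 - 1 = 0)
K(-2) + 1*n(-1) = 0 + 1*((1/2)*(-1)*(1 + 4*(-1))) = 0 + 1*((1/2)*(-1)*(1 - 4)) = 0 + 1*((1/2)*(-1)*(-3)) = 0 + 1*(3/2) = 0 + 3/2 = 3/2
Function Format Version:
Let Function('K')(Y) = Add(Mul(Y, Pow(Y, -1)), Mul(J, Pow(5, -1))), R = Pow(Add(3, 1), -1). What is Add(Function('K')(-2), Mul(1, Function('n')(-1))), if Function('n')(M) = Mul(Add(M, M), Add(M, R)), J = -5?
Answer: Rational(3, 2) ≈ 1.5000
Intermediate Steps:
R = Rational(1, 4) (R = Pow(4, -1) = Rational(1, 4) ≈ 0.25000)
Function('n')(M) = Mul(2, M, Add(Rational(1, 4), M)) (Function('n')(M) = Mul(Add(M, M), Add(M, Rational(1, 4))) = Mul(Mul(2, M), Add(Rational(1, 4), M)) = Mul(2, M, Add(Rational(1, 4), M)))
Function('K')(Y) = 0 (Function('K')(Y) = Add(Mul(Y, Pow(Y, -1)), Mul(-5, Pow(5, -1))) = Add(1, Mul(-5, Rational(1, 5))) = Add(1, -1) = 0)
Add(Function('K')(-2), Mul(1, Function('n')(-1))) = Add(0, Mul(1, Mul(Rational(1, 2), -1, Add(1, Mul(4, -1))))) = Add(0, Mul(1, Mul(Rational(1, 2), -1, Add(1, -4)))) = Add(0, Mul(1, Mul(Rational(1, 2), -1, -3))) = Add(0, Mul(1, Rational(3, 2))) = Add(0, Rational(3, 2)) = Rational(3, 2)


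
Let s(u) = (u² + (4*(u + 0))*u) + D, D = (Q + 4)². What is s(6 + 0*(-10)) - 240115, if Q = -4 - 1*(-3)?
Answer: -239926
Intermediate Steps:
Q = -1 (Q = -4 + 3 = -1)
D = 9 (D = (-1 + 4)² = 3² = 9)
s(u) = 9 + 5*u² (s(u) = (u² + (4*(u + 0))*u) + 9 = (u² + (4*u)*u) + 9 = (u² + 4*u²) + 9 = 5*u² + 9 = 9 + 5*u²)
s(6 + 0*(-10)) - 240115 = (9 + 5*(6 + 0*(-10))²) - 240115 = (9 + 5*(6 + 0)²) - 240115 = (9 + 5*6²) - 240115 = (9 + 5*36) - 240115 = (9 + 180) - 240115 = 189 - 240115 = -239926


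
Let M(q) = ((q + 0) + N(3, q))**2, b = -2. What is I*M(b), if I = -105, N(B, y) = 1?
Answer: -105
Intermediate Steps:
M(q) = (1 + q)**2 (M(q) = ((q + 0) + 1)**2 = (q + 1)**2 = (1 + q)**2)
I*M(b) = -105*(1 - 2)**2 = -105*(-1)**2 = -105*1 = -105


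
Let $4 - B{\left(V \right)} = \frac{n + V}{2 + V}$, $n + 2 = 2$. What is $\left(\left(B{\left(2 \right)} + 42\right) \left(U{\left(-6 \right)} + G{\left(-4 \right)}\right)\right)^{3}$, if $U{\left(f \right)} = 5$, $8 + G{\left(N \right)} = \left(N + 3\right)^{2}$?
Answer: $-753571$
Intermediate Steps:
$G{\left(N \right)} = -8 + \left(3 + N\right)^{2}$ ($G{\left(N \right)} = -8 + \left(N + 3\right)^{2} = -8 + \left(3 + N\right)^{2}$)
$n = 0$ ($n = -2 + 2 = 0$)
$B{\left(V \right)} = 4 - \frac{V}{2 + V}$ ($B{\left(V \right)} = 4 - \frac{0 + V}{2 + V} = 4 - \frac{V}{2 + V}$)
$\left(\left(B{\left(2 \right)} + 42\right) \left(U{\left(-6 \right)} + G{\left(-4 \right)}\right)\right)^{3} = \left(\left(\frac{8 + 3 \cdot 2}{2 + 2} + 42\right) \left(5 - \left(8 - \left(3 - 4\right)^{2}\right)\right)\right)^{3} = \left(\left(\frac{8 + 6}{4} + 42\right) \left(5 - \left(8 - \left(-1\right)^{2}\right)\right)\right)^{3} = \left(\left(\frac{1}{4} \cdot 14 + 42\right) \left(5 + \left(-8 + 1\right)\right)\right)^{3} = \left(\left(\frac{7}{2} + 42\right) \left(5 - 7\right)\right)^{3} = \left(\frac{91}{2} \left(-2\right)\right)^{3} = \left(-91\right)^{3} = -753571$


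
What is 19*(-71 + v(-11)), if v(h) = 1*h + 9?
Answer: -1387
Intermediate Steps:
v(h) = 9 + h (v(h) = h + 9 = 9 + h)
19*(-71 + v(-11)) = 19*(-71 + (9 - 11)) = 19*(-71 - 2) = 19*(-73) = -1387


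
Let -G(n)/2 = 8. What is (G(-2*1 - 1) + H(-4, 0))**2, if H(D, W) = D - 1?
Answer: 441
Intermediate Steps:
H(D, W) = -1 + D
G(n) = -16 (G(n) = -2*8 = -16)
(G(-2*1 - 1) + H(-4, 0))**2 = (-16 + (-1 - 4))**2 = (-16 - 5)**2 = (-21)**2 = 441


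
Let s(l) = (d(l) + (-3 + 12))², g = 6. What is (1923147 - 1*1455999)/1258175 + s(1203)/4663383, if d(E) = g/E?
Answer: 350319782940528059/943476053840726025 ≈ 0.37131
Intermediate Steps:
d(E) = 6/E
s(l) = (9 + 6/l)² (s(l) = (6/l + (-3 + 12))² = (6/l + 9)² = (9 + 6/l)²)
(1923147 - 1*1455999)/1258175 + s(1203)/4663383 = (1923147 - 1*1455999)/1258175 + (9 + 6/1203)²/4663383 = (1923147 - 1455999)*(1/1258175) + (9 + 6*(1/1203))²*(1/4663383) = 467148*(1/1258175) + (9 + 2/401)²*(1/4663383) = 467148/1258175 + (3611/401)²*(1/4663383) = 467148/1258175 + (13039321/160801)*(1/4663383) = 467148/1258175 + 13039321/749876649783 = 350319782940528059/943476053840726025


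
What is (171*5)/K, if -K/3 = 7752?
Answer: -5/136 ≈ -0.036765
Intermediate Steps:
K = -23256 (K = -3*7752 = -23256)
(171*5)/K = (171*5)/(-23256) = 855*(-1/23256) = -5/136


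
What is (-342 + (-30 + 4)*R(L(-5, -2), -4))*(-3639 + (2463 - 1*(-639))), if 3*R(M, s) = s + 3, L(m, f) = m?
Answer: 179000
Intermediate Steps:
R(M, s) = 1 + s/3 (R(M, s) = (s + 3)/3 = (3 + s)/3 = 1 + s/3)
(-342 + (-30 + 4)*R(L(-5, -2), -4))*(-3639 + (2463 - 1*(-639))) = (-342 + (-30 + 4)*(1 + (⅓)*(-4)))*(-3639 + (2463 - 1*(-639))) = (-342 - 26*(1 - 4/3))*(-3639 + (2463 + 639)) = (-342 - 26*(-⅓))*(-3639 + 3102) = (-342 + 26/3)*(-537) = -1000/3*(-537) = 179000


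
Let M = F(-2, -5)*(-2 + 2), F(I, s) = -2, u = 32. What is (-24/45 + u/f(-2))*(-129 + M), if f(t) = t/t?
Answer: -20296/5 ≈ -4059.2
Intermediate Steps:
M = 0 (M = -2*(-2 + 2) = -2*0 = 0)
f(t) = 1
(-24/45 + u/f(-2))*(-129 + M) = (-24/45 + 32/1)*(-129 + 0) = (-24*1/45 + 32*1)*(-129) = (-8/15 + 32)*(-129) = (472/15)*(-129) = -20296/5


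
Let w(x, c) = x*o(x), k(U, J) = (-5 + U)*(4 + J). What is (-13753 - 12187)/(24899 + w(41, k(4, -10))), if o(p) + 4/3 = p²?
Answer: -19455/70324 ≈ -0.27665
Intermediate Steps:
o(p) = -4/3 + p²
w(x, c) = x*(-4/3 + x²)
(-13753 - 12187)/(24899 + w(41, k(4, -10))) = (-13753 - 12187)/(24899 + 41*(-4/3 + 41²)) = -25940/(24899 + 41*(-4/3 + 1681)) = -25940/(24899 + 41*(5039/3)) = -25940/(24899 + 206599/3) = -25940/281296/3 = -25940*3/281296 = -19455/70324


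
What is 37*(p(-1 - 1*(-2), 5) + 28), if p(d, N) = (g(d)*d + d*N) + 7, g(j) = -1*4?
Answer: 1332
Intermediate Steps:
g(j) = -4
p(d, N) = 7 - 4*d + N*d (p(d, N) = (-4*d + d*N) + 7 = (-4*d + N*d) + 7 = 7 - 4*d + N*d)
37*(p(-1 - 1*(-2), 5) + 28) = 37*((7 - 4*(-1 - 1*(-2)) + 5*(-1 - 1*(-2))) + 28) = 37*((7 - 4*(-1 + 2) + 5*(-1 + 2)) + 28) = 37*((7 - 4*1 + 5*1) + 28) = 37*((7 - 4 + 5) + 28) = 37*(8 + 28) = 37*36 = 1332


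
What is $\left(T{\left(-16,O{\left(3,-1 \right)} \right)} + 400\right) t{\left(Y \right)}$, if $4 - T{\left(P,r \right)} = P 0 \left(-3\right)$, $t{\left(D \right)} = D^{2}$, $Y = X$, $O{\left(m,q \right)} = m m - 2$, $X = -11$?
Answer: $48884$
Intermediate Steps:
$O{\left(m,q \right)} = -2 + m^{2}$ ($O{\left(m,q \right)} = m^{2} - 2 = -2 + m^{2}$)
$Y = -11$
$T{\left(P,r \right)} = 4$ ($T{\left(P,r \right)} = 4 - P 0 \left(-3\right) = 4 - 0 \left(-3\right) = 4 - 0 = 4 + 0 = 4$)
$\left(T{\left(-16,O{\left(3,-1 \right)} \right)} + 400\right) t{\left(Y \right)} = \left(4 + 400\right) \left(-11\right)^{2} = 404 \cdot 121 = 48884$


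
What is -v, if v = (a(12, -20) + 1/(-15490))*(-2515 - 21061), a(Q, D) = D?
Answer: -3651934188/7745 ≈ -4.7152e+5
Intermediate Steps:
v = 3651934188/7745 (v = (-20 + 1/(-15490))*(-2515 - 21061) = (-20 - 1/15490)*(-23576) = -309801/15490*(-23576) = 3651934188/7745 ≈ 4.7152e+5)
-v = -1*3651934188/7745 = -3651934188/7745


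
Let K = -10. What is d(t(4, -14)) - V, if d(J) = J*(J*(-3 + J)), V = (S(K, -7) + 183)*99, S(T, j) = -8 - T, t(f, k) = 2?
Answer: -18319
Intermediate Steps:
V = 18315 (V = ((-8 - 1*(-10)) + 183)*99 = ((-8 + 10) + 183)*99 = (2 + 183)*99 = 185*99 = 18315)
d(J) = J²*(-3 + J)
d(t(4, -14)) - V = 2²*(-3 + 2) - 1*18315 = 4*(-1) - 18315 = -4 - 18315 = -18319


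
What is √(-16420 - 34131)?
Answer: I*√50551 ≈ 224.84*I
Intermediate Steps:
√(-16420 - 34131) = √(-50551) = I*√50551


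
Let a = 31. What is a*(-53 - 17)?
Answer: -2170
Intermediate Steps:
a*(-53 - 17) = 31*(-53 - 17) = 31*(-70) = -2170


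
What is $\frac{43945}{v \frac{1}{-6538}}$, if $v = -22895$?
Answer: $\frac{57462482}{4579} \approx 12549.0$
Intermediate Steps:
$\frac{43945}{v \frac{1}{-6538}} = \frac{43945}{\left(-22895\right) \frac{1}{-6538}} = \frac{43945}{\left(-22895\right) \left(- \frac{1}{6538}\right)} = \frac{43945}{\frac{22895}{6538}} = 43945 \cdot \frac{6538}{22895} = \frac{57462482}{4579}$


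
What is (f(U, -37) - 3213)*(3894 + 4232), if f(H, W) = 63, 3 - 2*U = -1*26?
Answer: -25596900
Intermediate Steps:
U = 29/2 (U = 3/2 - (-1)*26/2 = 3/2 - ½*(-26) = 3/2 + 13 = 29/2 ≈ 14.500)
(f(U, -37) - 3213)*(3894 + 4232) = (63 - 3213)*(3894 + 4232) = -3150*8126 = -25596900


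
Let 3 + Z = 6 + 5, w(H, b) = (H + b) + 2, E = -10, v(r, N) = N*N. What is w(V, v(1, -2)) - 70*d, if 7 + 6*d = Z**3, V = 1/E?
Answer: -176573/30 ≈ -5885.8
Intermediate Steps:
v(r, N) = N**2
V = -1/10 (V = 1/(-10) = -1/10 ≈ -0.10000)
w(H, b) = 2 + H + b
Z = 8 (Z = -3 + (6 + 5) = -3 + 11 = 8)
d = 505/6 (d = -7/6 + (1/6)*8**3 = -7/6 + (1/6)*512 = -7/6 + 256/3 = 505/6 ≈ 84.167)
w(V, v(1, -2)) - 70*d = (2 - 1/10 + (-2)**2) - 70*505/6 = (2 - 1/10 + 4) - 17675/3 = 59/10 - 17675/3 = -176573/30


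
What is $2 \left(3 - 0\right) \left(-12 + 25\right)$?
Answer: $78$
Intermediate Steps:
$2 \left(3 - 0\right) \left(-12 + 25\right) = 2 \left(3 + 0\right) 13 = 2 \cdot 3 \cdot 13 = 6 \cdot 13 = 78$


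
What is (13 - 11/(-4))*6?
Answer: 189/2 ≈ 94.500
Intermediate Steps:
(13 - 11/(-4))*6 = (13 - 11*(-¼))*6 = (13 + 11/4)*6 = (63/4)*6 = 189/2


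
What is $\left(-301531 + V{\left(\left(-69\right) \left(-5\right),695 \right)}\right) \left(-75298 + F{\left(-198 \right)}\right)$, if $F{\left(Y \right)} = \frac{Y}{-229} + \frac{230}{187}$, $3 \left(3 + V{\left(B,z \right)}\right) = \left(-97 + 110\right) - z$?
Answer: $\frac{171705565506616}{7557} \approx 2.2721 \cdot 10^{10}$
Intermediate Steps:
$V{\left(B,z \right)} = \frac{4}{3} - \frac{z}{3}$ ($V{\left(B,z \right)} = -3 + \frac{\left(-97 + 110\right) - z}{3} = -3 + \frac{13 - z}{3} = -3 - \left(- \frac{13}{3} + \frac{z}{3}\right) = \frac{4}{3} - \frac{z}{3}$)
$F{\left(Y \right)} = \frac{230}{187} - \frac{Y}{229}$ ($F{\left(Y \right)} = Y \left(- \frac{1}{229}\right) + 230 \cdot \frac{1}{187} = - \frac{Y}{229} + \frac{230}{187} = \frac{230}{187} - \frac{Y}{229}$)
$\left(-301531 + V{\left(\left(-69\right) \left(-5\right),695 \right)}\right) \left(-75298 + F{\left(-198 \right)}\right) = \left(-301531 + \left(\frac{4}{3} - \frac{695}{3}\right)\right) \left(-75298 + \left(\frac{230}{187} - - \frac{198}{229}\right)\right) = \left(-301531 + \left(\frac{4}{3} - \frac{695}{3}\right)\right) \left(-75298 + \left(\frac{230}{187} + \frac{198}{229}\right)\right) = \left(-301531 - \frac{691}{3}\right) \left(-75298 + \frac{89696}{42823}\right) = \left(- \frac{905284}{3}\right) \left(- \frac{3224396558}{42823}\right) = \frac{171705565506616}{7557}$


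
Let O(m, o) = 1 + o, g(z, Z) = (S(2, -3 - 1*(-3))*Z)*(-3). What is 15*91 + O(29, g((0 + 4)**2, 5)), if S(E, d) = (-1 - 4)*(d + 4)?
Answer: 1666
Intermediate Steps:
S(E, d) = -20 - 5*d (S(E, d) = -5*(4 + d) = -20 - 5*d)
g(z, Z) = 60*Z (g(z, Z) = ((-20 - 5*(-3 - 1*(-3)))*Z)*(-3) = ((-20 - 5*(-3 + 3))*Z)*(-3) = ((-20 - 5*0)*Z)*(-3) = ((-20 + 0)*Z)*(-3) = -20*Z*(-3) = 60*Z)
15*91 + O(29, g((0 + 4)**2, 5)) = 15*91 + (1 + 60*5) = 1365 + (1 + 300) = 1365 + 301 = 1666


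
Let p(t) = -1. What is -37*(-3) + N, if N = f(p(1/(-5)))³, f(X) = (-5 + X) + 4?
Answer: 103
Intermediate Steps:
f(X) = -1 + X
N = -8 (N = (-1 - 1)³ = (-2)³ = -8)
-37*(-3) + N = -37*(-3) - 8 = 111 - 8 = 103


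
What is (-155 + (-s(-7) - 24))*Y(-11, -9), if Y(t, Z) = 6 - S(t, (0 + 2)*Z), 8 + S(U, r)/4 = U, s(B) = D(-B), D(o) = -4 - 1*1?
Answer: -14268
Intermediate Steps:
D(o) = -5 (D(o) = -4 - 1 = -5)
s(B) = -5
S(U, r) = -32 + 4*U
Y(t, Z) = 38 - 4*t (Y(t, Z) = 6 - (-32 + 4*t) = 6 + (32 - 4*t) = 38 - 4*t)
(-155 + (-s(-7) - 24))*Y(-11, -9) = (-155 + (-1*(-5) - 24))*(38 - 4*(-11)) = (-155 + (5 - 24))*(38 + 44) = (-155 - 19)*82 = -174*82 = -14268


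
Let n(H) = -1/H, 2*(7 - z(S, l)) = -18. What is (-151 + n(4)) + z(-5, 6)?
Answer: -541/4 ≈ -135.25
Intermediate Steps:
z(S, l) = 16 (z(S, l) = 7 - ½*(-18) = 7 + 9 = 16)
(-151 + n(4)) + z(-5, 6) = (-151 - 1/4) + 16 = (-151 - 1*¼) + 16 = (-151 - ¼) + 16 = -605/4 + 16 = -541/4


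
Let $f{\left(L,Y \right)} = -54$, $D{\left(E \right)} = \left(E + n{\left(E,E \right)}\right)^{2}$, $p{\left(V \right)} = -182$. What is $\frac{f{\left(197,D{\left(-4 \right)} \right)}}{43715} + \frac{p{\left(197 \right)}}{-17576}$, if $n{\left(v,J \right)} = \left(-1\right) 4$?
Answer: $\frac{269501}{29551340} \approx 0.0091197$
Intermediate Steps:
$n{\left(v,J \right)} = -4$
$D{\left(E \right)} = \left(-4 + E\right)^{2}$ ($D{\left(E \right)} = \left(E - 4\right)^{2} = \left(-4 + E\right)^{2}$)
$\frac{f{\left(197,D{\left(-4 \right)} \right)}}{43715} + \frac{p{\left(197 \right)}}{-17576} = - \frac{54}{43715} - \frac{182}{-17576} = \left(-54\right) \frac{1}{43715} - - \frac{7}{676} = - \frac{54}{43715} + \frac{7}{676} = \frac{269501}{29551340}$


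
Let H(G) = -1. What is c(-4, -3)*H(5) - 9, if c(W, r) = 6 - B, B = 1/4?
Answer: -59/4 ≈ -14.750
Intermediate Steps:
B = ¼ ≈ 0.25000
c(W, r) = 23/4 (c(W, r) = 6 - 1*¼ = 6 - ¼ = 23/4)
c(-4, -3)*H(5) - 9 = (23/4)*(-1) - 9 = -23/4 - 9 = -59/4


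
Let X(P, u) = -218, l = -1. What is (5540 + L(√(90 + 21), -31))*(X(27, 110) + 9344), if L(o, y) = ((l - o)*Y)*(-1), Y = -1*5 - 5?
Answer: 50466780 - 91260*√111 ≈ 4.9505e+7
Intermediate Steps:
Y = -10 (Y = -5 - 5 = -10)
L(o, y) = -10 - 10*o (L(o, y) = ((-1 - o)*(-10))*(-1) = (10 + 10*o)*(-1) = -10 - 10*o)
(5540 + L(√(90 + 21), -31))*(X(27, 110) + 9344) = (5540 + (-10 - 10*√(90 + 21)))*(-218 + 9344) = (5540 + (-10 - 10*√111))*9126 = (5530 - 10*√111)*9126 = 50466780 - 91260*√111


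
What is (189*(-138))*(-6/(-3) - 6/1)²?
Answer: -417312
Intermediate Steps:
(189*(-138))*(-6/(-3) - 6/1)² = -26082*(-6*(-⅓) - 6*1)² = -26082*(2 - 6)² = -26082*(-4)² = -26082*16 = -417312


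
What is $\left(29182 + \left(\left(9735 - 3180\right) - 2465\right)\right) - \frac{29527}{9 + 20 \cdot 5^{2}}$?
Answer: $\frac{16905921}{509} \approx 33214.0$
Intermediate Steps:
$\left(29182 + \left(\left(9735 - 3180\right) - 2465\right)\right) - \frac{29527}{9 + 20 \cdot 5^{2}} = \left(29182 + \left(\left(9735 - 3180\right) - 2465\right)\right) - \frac{29527}{9 + 20 \cdot 25} = \left(29182 + \left(\left(9735 - 3180\right) - 2465\right)\right) - \frac{29527}{9 + 500} = \left(29182 + \left(6555 - 2465\right)\right) - \frac{29527}{509} = \left(29182 + 4090\right) - \frac{29527}{509} = 33272 - \frac{29527}{509} = \frac{16905921}{509}$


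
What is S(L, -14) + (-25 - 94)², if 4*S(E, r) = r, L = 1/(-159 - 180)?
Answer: 28315/2 ≈ 14158.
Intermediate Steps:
L = -1/339 (L = 1/(-339) = -1/339 ≈ -0.0029499)
S(E, r) = r/4
S(L, -14) + (-25 - 94)² = (¼)*(-14) + (-25 - 94)² = -7/2 + (-119)² = -7/2 + 14161 = 28315/2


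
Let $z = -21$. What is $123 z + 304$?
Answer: $-2279$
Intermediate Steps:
$123 z + 304 = 123 \left(-21\right) + 304 = -2583 + 304 = -2279$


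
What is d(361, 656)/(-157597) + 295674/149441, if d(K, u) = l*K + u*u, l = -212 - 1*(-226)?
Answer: -18467781612/23551453277 ≈ -0.78415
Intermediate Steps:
l = 14 (l = -212 + 226 = 14)
d(K, u) = u² + 14*K (d(K, u) = 14*K + u*u = 14*K + u² = u² + 14*K)
d(361, 656)/(-157597) + 295674/149441 = (656² + 14*361)/(-157597) + 295674/149441 = (430336 + 5054)*(-1/157597) + 295674*(1/149441) = 435390*(-1/157597) + 295674/149441 = -435390/157597 + 295674/149441 = -18467781612/23551453277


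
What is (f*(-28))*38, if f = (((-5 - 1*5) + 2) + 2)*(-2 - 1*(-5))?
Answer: 19152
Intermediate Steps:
f = -18 (f = (((-5 - 5) + 2) + 2)*(-2 + 5) = ((-10 + 2) + 2)*3 = (-8 + 2)*3 = -6*3 = -18)
(f*(-28))*38 = -18*(-28)*38 = 504*38 = 19152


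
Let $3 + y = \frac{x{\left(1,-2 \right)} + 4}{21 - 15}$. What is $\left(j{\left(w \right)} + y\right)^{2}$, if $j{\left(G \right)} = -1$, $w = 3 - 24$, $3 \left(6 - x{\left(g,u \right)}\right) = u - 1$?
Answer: $\frac{169}{36} \approx 4.6944$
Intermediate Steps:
$x{\left(g,u \right)} = \frac{19}{3} - \frac{u}{3}$ ($x{\left(g,u \right)} = 6 - \frac{u - 1}{3} = 6 - \frac{-1 + u}{3} = 6 - \left(- \frac{1}{3} + \frac{u}{3}\right) = \frac{19}{3} - \frac{u}{3}$)
$w = -21$ ($w = 3 - 24 = -21$)
$y = - \frac{7}{6}$ ($y = -3 + \frac{\left(\frac{19}{3} - - \frac{2}{3}\right) + 4}{21 - 15} = -3 + \frac{\left(\frac{19}{3} + \frac{2}{3}\right) + 4}{6} = -3 + \left(7 + 4\right) \frac{1}{6} = -3 + 11 \cdot \frac{1}{6} = -3 + \frac{11}{6} = - \frac{7}{6} \approx -1.1667$)
$\left(j{\left(w \right)} + y\right)^{2} = \left(-1 - \frac{7}{6}\right)^{2} = \left(- \frac{13}{6}\right)^{2} = \frac{169}{36}$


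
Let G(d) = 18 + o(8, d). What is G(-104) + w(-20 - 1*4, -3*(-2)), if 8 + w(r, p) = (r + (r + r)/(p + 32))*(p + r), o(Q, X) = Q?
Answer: 8982/19 ≈ 472.74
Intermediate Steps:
G(d) = 26 (G(d) = 18 + 8 = 26)
w(r, p) = -8 + (p + r)*(r + 2*r/(32 + p)) (w(r, p) = -8 + (r + (r + r)/(p + 32))*(p + r) = -8 + (r + (2*r)/(32 + p))*(p + r) = -8 + (r + 2*r/(32 + p))*(p + r) = -8 + (p + r)*(r + 2*r/(32 + p)))
G(-104) + w(-20 - 1*4, -3*(-2)) = 26 + (-256 - (-24)*(-2) + 34*(-20 - 1*4)**2 + (-3*(-2))*(-20 - 1*4)**2 + (-20 - 1*4)*(-3*(-2))**2 + 34*(-3*(-2))*(-20 - 1*4))/(32 - 3*(-2)) = 26 + (-256 - 8*6 + 34*(-20 - 4)**2 + 6*(-20 - 4)**2 + (-20 - 4)*6**2 + 34*6*(-20 - 4))/(32 + 6) = 26 + (-256 - 48 + 34*(-24)**2 + 6*(-24)**2 - 24*36 + 34*6*(-24))/38 = 26 + (-256 - 48 + 34*576 + 6*576 - 864 - 4896)/38 = 26 + (-256 - 48 + 19584 + 3456 - 864 - 4896)/38 = 26 + (1/38)*16976 = 26 + 8488/19 = 8982/19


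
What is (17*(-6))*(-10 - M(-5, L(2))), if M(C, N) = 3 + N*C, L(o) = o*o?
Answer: -714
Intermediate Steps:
L(o) = o**2
M(C, N) = 3 + C*N
(17*(-6))*(-10 - M(-5, L(2))) = (17*(-6))*(-10 - (3 - 5*2**2)) = -102*(-10 - (3 - 5*4)) = -102*(-10 - (3 - 20)) = -102*(-10 - 1*(-17)) = -102*(-10 + 17) = -102*7 = -714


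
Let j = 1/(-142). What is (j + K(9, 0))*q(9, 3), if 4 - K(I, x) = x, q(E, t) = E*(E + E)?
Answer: 45927/71 ≈ 646.86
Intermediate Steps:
q(E, t) = 2*E² (q(E, t) = E*(2*E) = 2*E²)
K(I, x) = 4 - x
j = -1/142 ≈ -0.0070423
(j + K(9, 0))*q(9, 3) = (-1/142 + (4 - 1*0))*(2*9²) = (-1/142 + (4 + 0))*(2*81) = (-1/142 + 4)*162 = (567/142)*162 = 45927/71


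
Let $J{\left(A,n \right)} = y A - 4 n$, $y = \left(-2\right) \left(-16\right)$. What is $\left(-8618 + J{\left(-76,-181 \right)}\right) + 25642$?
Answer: $15316$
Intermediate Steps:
$y = 32$
$J{\left(A,n \right)} = - 4 n + 32 A$ ($J{\left(A,n \right)} = 32 A - 4 n = - 4 n + 32 A$)
$\left(-8618 + J{\left(-76,-181 \right)}\right) + 25642 = \left(-8618 + \left(\left(-4\right) \left(-181\right) + 32 \left(-76\right)\right)\right) + 25642 = \left(-8618 + \left(724 - 2432\right)\right) + 25642 = \left(-8618 - 1708\right) + 25642 = -10326 + 25642 = 15316$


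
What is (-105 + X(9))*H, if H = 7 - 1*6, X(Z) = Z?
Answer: -96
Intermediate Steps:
H = 1 (H = 7 - 6 = 1)
(-105 + X(9))*H = (-105 + 9)*1 = -96*1 = -96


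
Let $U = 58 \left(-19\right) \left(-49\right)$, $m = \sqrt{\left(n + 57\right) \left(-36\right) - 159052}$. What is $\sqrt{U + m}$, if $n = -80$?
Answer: $\sqrt{53998 + 4 i \sqrt{9889}} \approx 232.38 + 0.8559 i$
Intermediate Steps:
$m = 4 i \sqrt{9889}$ ($m = \sqrt{\left(-80 + 57\right) \left(-36\right) - 159052} = \sqrt{\left(-23\right) \left(-36\right) - 159052} = \sqrt{828 - 159052} = \sqrt{-158224} = 4 i \sqrt{9889} \approx 397.77 i$)
$U = 53998$ ($U = \left(-1102\right) \left(-49\right) = 53998$)
$\sqrt{U + m} = \sqrt{53998 + 4 i \sqrt{9889}}$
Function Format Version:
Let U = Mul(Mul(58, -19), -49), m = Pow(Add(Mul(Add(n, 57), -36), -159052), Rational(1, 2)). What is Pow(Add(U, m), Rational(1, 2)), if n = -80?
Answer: Pow(Add(53998, Mul(4, I, Pow(9889, Rational(1, 2)))), Rational(1, 2)) ≈ Add(232.38, Mul(0.8559, I))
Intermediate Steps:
m = Mul(4, I, Pow(9889, Rational(1, 2))) (m = Pow(Add(Mul(Add(-80, 57), -36), -159052), Rational(1, 2)) = Pow(Add(Mul(-23, -36), -159052), Rational(1, 2)) = Pow(Add(828, -159052), Rational(1, 2)) = Pow(-158224, Rational(1, 2)) = Mul(4, I, Pow(9889, Rational(1, 2))) ≈ Mul(397.77, I))
U = 53998 (U = Mul(-1102, -49) = 53998)
Pow(Add(U, m), Rational(1, 2)) = Pow(Add(53998, Mul(4, I, Pow(9889, Rational(1, 2)))), Rational(1, 2))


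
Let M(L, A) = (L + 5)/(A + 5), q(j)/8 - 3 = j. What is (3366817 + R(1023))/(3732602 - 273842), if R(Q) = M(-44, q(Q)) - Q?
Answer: 27643266083/28406795880 ≈ 0.97312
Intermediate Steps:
q(j) = 24 + 8*j
M(L, A) = (5 + L)/(5 + A)
R(Q) = -Q - 39/(29 + 8*Q) (R(Q) = (5 - 44)/(5 + (24 + 8*Q)) - Q = -39/(29 + 8*Q) - Q = -Q - 39/(29 + 8*Q))
(3366817 + R(1023))/(3732602 - 273842) = (3366817 + (-39 - 1*1023*(29 + 8*1023))/(29 + 8*1023))/(3732602 - 273842) = (3366817 + (-39 - 1*1023*(29 + 8184))/(29 + 8184))/3458760 = (3366817 + (-39 - 1*1023*8213)/8213)*(1/3458760) = (3366817 + (-39 - 8401899)/8213)*(1/3458760) = (3366817 + (1/8213)*(-8401938))*(1/3458760) = (3366817 - 8401938/8213)*(1/3458760) = (27643266083/8213)*(1/3458760) = 27643266083/28406795880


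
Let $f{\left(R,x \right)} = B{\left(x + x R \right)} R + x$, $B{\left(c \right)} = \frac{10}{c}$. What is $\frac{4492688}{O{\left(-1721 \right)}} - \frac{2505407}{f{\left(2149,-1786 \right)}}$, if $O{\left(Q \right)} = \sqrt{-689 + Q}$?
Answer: $\frac{962051233930}{685808289} - \frac{2246344 i \sqrt{2410}}{1205} \approx 1402.8 - 91516.0 i$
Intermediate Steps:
$f{\left(R,x \right)} = x + \frac{10 R}{x + R x}$ ($f{\left(R,x \right)} = \frac{10}{x + x R} R + x = \frac{10}{x + R x} R + x = \frac{10 R}{x + R x} + x = x + \frac{10 R}{x + R x}$)
$\frac{4492688}{O{\left(-1721 \right)}} - \frac{2505407}{f{\left(2149,-1786 \right)}} = \frac{4492688}{\sqrt{-689 - 1721}} - \frac{2505407}{\frac{1}{-1786} \frac{1}{1 + 2149} \left(10 \cdot 2149 + \left(-1786\right)^{2} \left(1 + 2149\right)\right)} = \frac{4492688}{\sqrt{-2410}} - \frac{2505407}{\left(- \frac{1}{1786}\right) \frac{1}{2150} \left(21490 + 3189796 \cdot 2150\right)} = \frac{4492688}{i \sqrt{2410}} - \frac{2505407}{\left(- \frac{1}{1786}\right) \frac{1}{2150} \left(21490 + 6858061400\right)} = 4492688 \left(- \frac{i \sqrt{2410}}{2410}\right) - \frac{2505407}{\left(- \frac{1}{1786}\right) \frac{1}{2150} \cdot 6858082890} = - \frac{2246344 i \sqrt{2410}}{1205} - \frac{2505407}{- \frac{685808289}{383990}} = - \frac{2246344 i \sqrt{2410}}{1205} - - \frac{962051233930}{685808289} = - \frac{2246344 i \sqrt{2410}}{1205} + \frac{962051233930}{685808289} = \frac{962051233930}{685808289} - \frac{2246344 i \sqrt{2410}}{1205}$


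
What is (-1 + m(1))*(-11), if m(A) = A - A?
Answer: 11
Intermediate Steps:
m(A) = 0
(-1 + m(1))*(-11) = (-1 + 0)*(-11) = -1*(-11) = 11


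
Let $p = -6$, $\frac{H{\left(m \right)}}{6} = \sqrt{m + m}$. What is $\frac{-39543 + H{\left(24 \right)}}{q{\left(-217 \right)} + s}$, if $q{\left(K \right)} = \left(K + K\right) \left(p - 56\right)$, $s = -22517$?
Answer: $- \frac{39543}{4391} + \frac{24 \sqrt{3}}{4391} \approx -8.996$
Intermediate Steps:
$H{\left(m \right)} = 6 \sqrt{2} \sqrt{m}$ ($H{\left(m \right)} = 6 \sqrt{m + m} = 6 \sqrt{2 m} = 6 \sqrt{2} \sqrt{m}$)
$q{\left(K \right)} = - 124 K$ ($q{\left(K \right)} = \left(K + K\right) \left(-6 - 56\right) = 2 K \left(-62\right) = - 124 K$)
$\frac{-39543 + H{\left(24 \right)}}{q{\left(-217 \right)} + s} = \frac{-39543 + 6 \sqrt{2} \sqrt{24}}{\left(-124\right) \left(-217\right) - 22517} = \frac{-39543 + 6 \sqrt{2} \cdot 2 \sqrt{6}}{26908 - 22517} = \frac{-39543 + 24 \sqrt{3}}{4391} = \left(-39543 + 24 \sqrt{3}\right) \frac{1}{4391} = - \frac{39543}{4391} + \frac{24 \sqrt{3}}{4391}$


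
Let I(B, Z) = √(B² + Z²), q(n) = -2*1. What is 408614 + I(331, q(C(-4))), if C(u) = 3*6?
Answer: 408614 + √109565 ≈ 4.0895e+5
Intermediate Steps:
C(u) = 18
q(n) = -2
408614 + I(331, q(C(-4))) = 408614 + √(331² + (-2)²) = 408614 + √(109561 + 4) = 408614 + √109565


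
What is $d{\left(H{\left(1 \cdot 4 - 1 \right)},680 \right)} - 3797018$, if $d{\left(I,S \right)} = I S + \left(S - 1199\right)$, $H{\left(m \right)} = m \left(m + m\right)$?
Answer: $-3785297$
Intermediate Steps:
$H{\left(m \right)} = 2 m^{2}$ ($H{\left(m \right)} = m 2 m = 2 m^{2}$)
$d{\left(I,S \right)} = -1199 + S + I S$ ($d{\left(I,S \right)} = I S + \left(-1199 + S\right) = -1199 + S + I S$)
$d{\left(H{\left(1 \cdot 4 - 1 \right)},680 \right)} - 3797018 = \left(-1199 + 680 + 2 \left(1 \cdot 4 - 1\right)^{2} \cdot 680\right) - 3797018 = \left(-1199 + 680 + 2 \left(4 - 1\right)^{2} \cdot 680\right) - 3797018 = \left(-1199 + 680 + 2 \cdot 3^{2} \cdot 680\right) - 3797018 = \left(-1199 + 680 + 2 \cdot 9 \cdot 680\right) - 3797018 = \left(-1199 + 680 + 18 \cdot 680\right) - 3797018 = \left(-1199 + 680 + 12240\right) - 3797018 = 11721 - 3797018 = -3785297$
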